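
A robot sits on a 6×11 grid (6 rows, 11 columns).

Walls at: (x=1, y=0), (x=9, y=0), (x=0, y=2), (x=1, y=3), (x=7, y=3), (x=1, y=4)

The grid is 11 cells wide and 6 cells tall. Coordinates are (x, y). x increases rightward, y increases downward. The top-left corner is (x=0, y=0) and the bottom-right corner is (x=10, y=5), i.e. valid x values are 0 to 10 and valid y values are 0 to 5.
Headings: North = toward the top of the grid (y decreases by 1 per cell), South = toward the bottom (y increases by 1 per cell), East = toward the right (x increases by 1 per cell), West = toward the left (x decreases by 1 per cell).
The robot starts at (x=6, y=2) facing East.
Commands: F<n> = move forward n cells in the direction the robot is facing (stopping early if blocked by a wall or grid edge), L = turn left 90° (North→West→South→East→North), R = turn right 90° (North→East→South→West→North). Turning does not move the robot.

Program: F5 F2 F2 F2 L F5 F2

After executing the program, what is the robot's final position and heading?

Answer: Final position: (x=10, y=0), facing North

Derivation:
Start: (x=6, y=2), facing East
  F5: move forward 4/5 (blocked), now at (x=10, y=2)
  [×3]F2: move forward 0/2 (blocked), now at (x=10, y=2)
  L: turn left, now facing North
  F5: move forward 2/5 (blocked), now at (x=10, y=0)
  F2: move forward 0/2 (blocked), now at (x=10, y=0)
Final: (x=10, y=0), facing North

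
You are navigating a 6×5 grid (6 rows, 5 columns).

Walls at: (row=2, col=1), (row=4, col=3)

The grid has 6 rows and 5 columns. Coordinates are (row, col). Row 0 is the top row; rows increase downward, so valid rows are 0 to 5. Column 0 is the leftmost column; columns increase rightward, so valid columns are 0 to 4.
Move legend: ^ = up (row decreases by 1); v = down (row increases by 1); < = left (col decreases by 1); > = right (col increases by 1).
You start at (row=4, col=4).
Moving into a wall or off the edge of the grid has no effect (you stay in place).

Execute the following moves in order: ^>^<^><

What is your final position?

Answer: Final position: (row=1, col=3)

Derivation:
Start: (row=4, col=4)
  ^ (up): (row=4, col=4) -> (row=3, col=4)
  > (right): blocked, stay at (row=3, col=4)
  ^ (up): (row=3, col=4) -> (row=2, col=4)
  < (left): (row=2, col=4) -> (row=2, col=3)
  ^ (up): (row=2, col=3) -> (row=1, col=3)
  > (right): (row=1, col=3) -> (row=1, col=4)
  < (left): (row=1, col=4) -> (row=1, col=3)
Final: (row=1, col=3)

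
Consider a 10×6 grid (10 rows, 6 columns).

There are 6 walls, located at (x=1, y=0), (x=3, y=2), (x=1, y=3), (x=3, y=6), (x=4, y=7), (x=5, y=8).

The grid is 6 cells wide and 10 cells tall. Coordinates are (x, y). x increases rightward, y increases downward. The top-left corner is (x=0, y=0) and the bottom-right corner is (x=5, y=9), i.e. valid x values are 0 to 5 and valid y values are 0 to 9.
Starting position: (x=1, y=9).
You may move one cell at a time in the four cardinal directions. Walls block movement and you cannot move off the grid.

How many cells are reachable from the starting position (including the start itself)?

BFS flood-fill from (x=1, y=9):
  Distance 0: (x=1, y=9)
  Distance 1: (x=1, y=8), (x=0, y=9), (x=2, y=9)
  Distance 2: (x=1, y=7), (x=0, y=8), (x=2, y=8), (x=3, y=9)
  Distance 3: (x=1, y=6), (x=0, y=7), (x=2, y=7), (x=3, y=8), (x=4, y=9)
  Distance 4: (x=1, y=5), (x=0, y=6), (x=2, y=6), (x=3, y=7), (x=4, y=8), (x=5, y=9)
  Distance 5: (x=1, y=4), (x=0, y=5), (x=2, y=5)
  Distance 6: (x=0, y=4), (x=2, y=4), (x=3, y=5)
  Distance 7: (x=0, y=3), (x=2, y=3), (x=3, y=4), (x=4, y=5)
  Distance 8: (x=0, y=2), (x=2, y=2), (x=3, y=3), (x=4, y=4), (x=5, y=5), (x=4, y=6)
  Distance 9: (x=0, y=1), (x=2, y=1), (x=1, y=2), (x=4, y=3), (x=5, y=4), (x=5, y=6)
  Distance 10: (x=0, y=0), (x=2, y=0), (x=1, y=1), (x=3, y=1), (x=4, y=2), (x=5, y=3), (x=5, y=7)
  Distance 11: (x=3, y=0), (x=4, y=1), (x=5, y=2)
  Distance 12: (x=4, y=0), (x=5, y=1)
  Distance 13: (x=5, y=0)
Total reachable: 54 (grid has 54 open cells total)

Answer: Reachable cells: 54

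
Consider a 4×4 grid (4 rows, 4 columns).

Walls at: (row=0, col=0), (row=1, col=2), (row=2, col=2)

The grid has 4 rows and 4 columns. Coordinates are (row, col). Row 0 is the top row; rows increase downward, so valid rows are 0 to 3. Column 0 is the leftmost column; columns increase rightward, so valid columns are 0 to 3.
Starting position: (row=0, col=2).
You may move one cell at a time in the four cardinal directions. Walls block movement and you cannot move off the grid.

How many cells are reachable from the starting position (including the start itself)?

Answer: Reachable cells: 13

Derivation:
BFS flood-fill from (row=0, col=2):
  Distance 0: (row=0, col=2)
  Distance 1: (row=0, col=1), (row=0, col=3)
  Distance 2: (row=1, col=1), (row=1, col=3)
  Distance 3: (row=1, col=0), (row=2, col=1), (row=2, col=3)
  Distance 4: (row=2, col=0), (row=3, col=1), (row=3, col=3)
  Distance 5: (row=3, col=0), (row=3, col=2)
Total reachable: 13 (grid has 13 open cells total)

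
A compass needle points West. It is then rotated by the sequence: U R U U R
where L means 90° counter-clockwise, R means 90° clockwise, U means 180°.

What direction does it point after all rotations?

Answer: Final heading: West

Derivation:
Start: West
  U (U-turn (180°)) -> East
  R (right (90° clockwise)) -> South
  U (U-turn (180°)) -> North
  U (U-turn (180°)) -> South
  R (right (90° clockwise)) -> West
Final: West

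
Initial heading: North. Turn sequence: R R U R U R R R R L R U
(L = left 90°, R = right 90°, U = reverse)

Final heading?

Answer: Final heading: East

Derivation:
Start: North
  R (right (90° clockwise)) -> East
  R (right (90° clockwise)) -> South
  U (U-turn (180°)) -> North
  R (right (90° clockwise)) -> East
  U (U-turn (180°)) -> West
  R (right (90° clockwise)) -> North
  R (right (90° clockwise)) -> East
  R (right (90° clockwise)) -> South
  R (right (90° clockwise)) -> West
  L (left (90° counter-clockwise)) -> South
  R (right (90° clockwise)) -> West
  U (U-turn (180°)) -> East
Final: East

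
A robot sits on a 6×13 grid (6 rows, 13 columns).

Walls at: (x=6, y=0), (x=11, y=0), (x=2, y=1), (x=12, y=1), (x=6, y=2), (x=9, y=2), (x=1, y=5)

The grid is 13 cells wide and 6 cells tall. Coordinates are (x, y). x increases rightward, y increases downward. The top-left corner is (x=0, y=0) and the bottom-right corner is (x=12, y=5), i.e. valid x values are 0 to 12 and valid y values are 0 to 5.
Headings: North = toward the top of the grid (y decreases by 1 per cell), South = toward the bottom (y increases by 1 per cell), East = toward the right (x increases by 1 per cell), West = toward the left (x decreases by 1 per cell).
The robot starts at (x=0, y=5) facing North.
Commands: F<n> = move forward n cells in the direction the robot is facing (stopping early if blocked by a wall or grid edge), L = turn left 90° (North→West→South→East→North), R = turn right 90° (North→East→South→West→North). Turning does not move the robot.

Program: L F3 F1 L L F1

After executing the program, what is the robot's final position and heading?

Answer: Final position: (x=0, y=5), facing East

Derivation:
Start: (x=0, y=5), facing North
  L: turn left, now facing West
  F3: move forward 0/3 (blocked), now at (x=0, y=5)
  F1: move forward 0/1 (blocked), now at (x=0, y=5)
  L: turn left, now facing South
  L: turn left, now facing East
  F1: move forward 0/1 (blocked), now at (x=0, y=5)
Final: (x=0, y=5), facing East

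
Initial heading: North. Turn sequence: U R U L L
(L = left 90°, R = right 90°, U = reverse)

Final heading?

Start: North
  U (U-turn (180°)) -> South
  R (right (90° clockwise)) -> West
  U (U-turn (180°)) -> East
  L (left (90° counter-clockwise)) -> North
  L (left (90° counter-clockwise)) -> West
Final: West

Answer: Final heading: West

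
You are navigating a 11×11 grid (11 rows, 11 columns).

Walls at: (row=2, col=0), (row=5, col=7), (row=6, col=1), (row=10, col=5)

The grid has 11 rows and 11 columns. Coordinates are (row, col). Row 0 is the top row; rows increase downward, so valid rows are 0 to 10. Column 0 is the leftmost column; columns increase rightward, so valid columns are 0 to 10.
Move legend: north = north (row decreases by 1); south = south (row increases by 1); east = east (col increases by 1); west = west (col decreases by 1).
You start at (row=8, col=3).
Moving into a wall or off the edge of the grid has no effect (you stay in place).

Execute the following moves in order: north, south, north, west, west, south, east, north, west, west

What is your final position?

Start: (row=8, col=3)
  north (north): (row=8, col=3) -> (row=7, col=3)
  south (south): (row=7, col=3) -> (row=8, col=3)
  north (north): (row=8, col=3) -> (row=7, col=3)
  west (west): (row=7, col=3) -> (row=7, col=2)
  west (west): (row=7, col=2) -> (row=7, col=1)
  south (south): (row=7, col=1) -> (row=8, col=1)
  east (east): (row=8, col=1) -> (row=8, col=2)
  north (north): (row=8, col=2) -> (row=7, col=2)
  west (west): (row=7, col=2) -> (row=7, col=1)
  west (west): (row=7, col=1) -> (row=7, col=0)
Final: (row=7, col=0)

Answer: Final position: (row=7, col=0)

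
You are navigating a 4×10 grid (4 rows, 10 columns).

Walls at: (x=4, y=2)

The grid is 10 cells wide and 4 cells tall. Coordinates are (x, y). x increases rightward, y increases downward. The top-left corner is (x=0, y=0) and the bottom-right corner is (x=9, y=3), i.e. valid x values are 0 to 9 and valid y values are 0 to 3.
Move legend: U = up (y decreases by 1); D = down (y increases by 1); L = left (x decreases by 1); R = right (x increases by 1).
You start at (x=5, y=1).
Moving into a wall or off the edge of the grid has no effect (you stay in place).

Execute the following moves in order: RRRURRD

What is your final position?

Answer: Final position: (x=9, y=1)

Derivation:
Start: (x=5, y=1)
  R (right): (x=5, y=1) -> (x=6, y=1)
  R (right): (x=6, y=1) -> (x=7, y=1)
  R (right): (x=7, y=1) -> (x=8, y=1)
  U (up): (x=8, y=1) -> (x=8, y=0)
  R (right): (x=8, y=0) -> (x=9, y=0)
  R (right): blocked, stay at (x=9, y=0)
  D (down): (x=9, y=0) -> (x=9, y=1)
Final: (x=9, y=1)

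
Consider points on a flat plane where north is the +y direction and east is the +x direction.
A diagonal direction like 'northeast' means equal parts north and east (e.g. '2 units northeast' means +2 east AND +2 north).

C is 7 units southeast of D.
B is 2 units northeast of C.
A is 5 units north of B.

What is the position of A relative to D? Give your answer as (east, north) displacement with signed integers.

Answer: A is at (east=9, north=0) relative to D.

Derivation:
Place D at the origin (east=0, north=0).
  C is 7 units southeast of D: delta (east=+7, north=-7); C at (east=7, north=-7).
  B is 2 units northeast of C: delta (east=+2, north=+2); B at (east=9, north=-5).
  A is 5 units north of B: delta (east=+0, north=+5); A at (east=9, north=0).
Therefore A relative to D: (east=9, north=0).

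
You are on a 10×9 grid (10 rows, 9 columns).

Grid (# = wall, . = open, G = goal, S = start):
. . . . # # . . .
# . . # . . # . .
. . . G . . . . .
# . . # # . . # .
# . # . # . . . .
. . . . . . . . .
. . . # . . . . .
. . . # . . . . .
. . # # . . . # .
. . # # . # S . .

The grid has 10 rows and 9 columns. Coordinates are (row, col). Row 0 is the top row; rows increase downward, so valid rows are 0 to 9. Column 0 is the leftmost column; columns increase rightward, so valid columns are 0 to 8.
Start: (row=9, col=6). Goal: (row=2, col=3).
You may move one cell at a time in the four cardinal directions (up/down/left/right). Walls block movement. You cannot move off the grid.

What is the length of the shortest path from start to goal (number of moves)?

Answer: Shortest path length: 10

Derivation:
BFS from (row=9, col=6) until reaching (row=2, col=3):
  Distance 0: (row=9, col=6)
  Distance 1: (row=8, col=6), (row=9, col=7)
  Distance 2: (row=7, col=6), (row=8, col=5), (row=9, col=8)
  Distance 3: (row=6, col=6), (row=7, col=5), (row=7, col=7), (row=8, col=4), (row=8, col=8)
  Distance 4: (row=5, col=6), (row=6, col=5), (row=6, col=7), (row=7, col=4), (row=7, col=8), (row=9, col=4)
  Distance 5: (row=4, col=6), (row=5, col=5), (row=5, col=7), (row=6, col=4), (row=6, col=8)
  Distance 6: (row=3, col=6), (row=4, col=5), (row=4, col=7), (row=5, col=4), (row=5, col=8)
  Distance 7: (row=2, col=6), (row=3, col=5), (row=4, col=8), (row=5, col=3)
  Distance 8: (row=2, col=5), (row=2, col=7), (row=3, col=8), (row=4, col=3), (row=5, col=2)
  Distance 9: (row=1, col=5), (row=1, col=7), (row=2, col=4), (row=2, col=8), (row=5, col=1), (row=6, col=2)
  Distance 10: (row=0, col=7), (row=1, col=4), (row=1, col=8), (row=2, col=3), (row=4, col=1), (row=5, col=0), (row=6, col=1), (row=7, col=2)  <- goal reached here
One shortest path (10 moves): (row=9, col=6) -> (row=8, col=6) -> (row=8, col=5) -> (row=7, col=5) -> (row=6, col=5) -> (row=5, col=5) -> (row=4, col=5) -> (row=3, col=5) -> (row=2, col=5) -> (row=2, col=4) -> (row=2, col=3)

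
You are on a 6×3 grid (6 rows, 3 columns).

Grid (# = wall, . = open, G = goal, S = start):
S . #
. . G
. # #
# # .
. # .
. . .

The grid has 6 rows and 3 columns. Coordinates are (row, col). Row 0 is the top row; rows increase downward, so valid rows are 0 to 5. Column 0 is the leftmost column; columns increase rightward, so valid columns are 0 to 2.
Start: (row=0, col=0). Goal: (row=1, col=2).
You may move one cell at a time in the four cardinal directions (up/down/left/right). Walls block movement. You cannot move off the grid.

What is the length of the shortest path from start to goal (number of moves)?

Answer: Shortest path length: 3

Derivation:
BFS from (row=0, col=0) until reaching (row=1, col=2):
  Distance 0: (row=0, col=0)
  Distance 1: (row=0, col=1), (row=1, col=0)
  Distance 2: (row=1, col=1), (row=2, col=0)
  Distance 3: (row=1, col=2)  <- goal reached here
One shortest path (3 moves): (row=0, col=0) -> (row=0, col=1) -> (row=1, col=1) -> (row=1, col=2)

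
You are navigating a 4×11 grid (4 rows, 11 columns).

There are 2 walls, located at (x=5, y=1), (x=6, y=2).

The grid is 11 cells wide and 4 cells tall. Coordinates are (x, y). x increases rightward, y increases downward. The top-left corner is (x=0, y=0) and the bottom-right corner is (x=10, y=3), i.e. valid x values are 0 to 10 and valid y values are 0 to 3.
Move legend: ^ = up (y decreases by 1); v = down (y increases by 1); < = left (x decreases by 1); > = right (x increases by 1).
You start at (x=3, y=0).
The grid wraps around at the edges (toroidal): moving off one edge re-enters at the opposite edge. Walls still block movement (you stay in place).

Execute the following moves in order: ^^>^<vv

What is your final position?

Start: (x=3, y=0)
  ^ (up): (x=3, y=0) -> (x=3, y=3)
  ^ (up): (x=3, y=3) -> (x=3, y=2)
  > (right): (x=3, y=2) -> (x=4, y=2)
  ^ (up): (x=4, y=2) -> (x=4, y=1)
  < (left): (x=4, y=1) -> (x=3, y=1)
  v (down): (x=3, y=1) -> (x=3, y=2)
  v (down): (x=3, y=2) -> (x=3, y=3)
Final: (x=3, y=3)

Answer: Final position: (x=3, y=3)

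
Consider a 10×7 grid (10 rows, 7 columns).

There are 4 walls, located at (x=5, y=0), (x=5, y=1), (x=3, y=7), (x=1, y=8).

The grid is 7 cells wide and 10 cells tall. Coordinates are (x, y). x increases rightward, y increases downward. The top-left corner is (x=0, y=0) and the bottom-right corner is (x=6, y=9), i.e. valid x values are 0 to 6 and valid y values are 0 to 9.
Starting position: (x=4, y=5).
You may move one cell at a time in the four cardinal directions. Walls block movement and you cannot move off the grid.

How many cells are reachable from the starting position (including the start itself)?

Answer: Reachable cells: 66

Derivation:
BFS flood-fill from (x=4, y=5):
  Distance 0: (x=4, y=5)
  Distance 1: (x=4, y=4), (x=3, y=5), (x=5, y=5), (x=4, y=6)
  Distance 2: (x=4, y=3), (x=3, y=4), (x=5, y=4), (x=2, y=5), (x=6, y=5), (x=3, y=6), (x=5, y=6), (x=4, y=7)
  Distance 3: (x=4, y=2), (x=3, y=3), (x=5, y=3), (x=2, y=4), (x=6, y=4), (x=1, y=5), (x=2, y=6), (x=6, y=6), (x=5, y=7), (x=4, y=8)
  Distance 4: (x=4, y=1), (x=3, y=2), (x=5, y=2), (x=2, y=3), (x=6, y=3), (x=1, y=4), (x=0, y=5), (x=1, y=6), (x=2, y=7), (x=6, y=7), (x=3, y=8), (x=5, y=8), (x=4, y=9)
  Distance 5: (x=4, y=0), (x=3, y=1), (x=2, y=2), (x=6, y=2), (x=1, y=3), (x=0, y=4), (x=0, y=6), (x=1, y=7), (x=2, y=8), (x=6, y=8), (x=3, y=9), (x=5, y=9)
  Distance 6: (x=3, y=0), (x=2, y=1), (x=6, y=1), (x=1, y=2), (x=0, y=3), (x=0, y=7), (x=2, y=9), (x=6, y=9)
  Distance 7: (x=2, y=0), (x=6, y=0), (x=1, y=1), (x=0, y=2), (x=0, y=8), (x=1, y=9)
  Distance 8: (x=1, y=0), (x=0, y=1), (x=0, y=9)
  Distance 9: (x=0, y=0)
Total reachable: 66 (grid has 66 open cells total)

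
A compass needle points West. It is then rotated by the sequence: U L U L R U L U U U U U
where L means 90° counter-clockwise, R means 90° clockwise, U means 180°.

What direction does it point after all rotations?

Answer: Final heading: East

Derivation:
Start: West
  U (U-turn (180°)) -> East
  L (left (90° counter-clockwise)) -> North
  U (U-turn (180°)) -> South
  L (left (90° counter-clockwise)) -> East
  R (right (90° clockwise)) -> South
  U (U-turn (180°)) -> North
  L (left (90° counter-clockwise)) -> West
  U (U-turn (180°)) -> East
  U (U-turn (180°)) -> West
  U (U-turn (180°)) -> East
  U (U-turn (180°)) -> West
  U (U-turn (180°)) -> East
Final: East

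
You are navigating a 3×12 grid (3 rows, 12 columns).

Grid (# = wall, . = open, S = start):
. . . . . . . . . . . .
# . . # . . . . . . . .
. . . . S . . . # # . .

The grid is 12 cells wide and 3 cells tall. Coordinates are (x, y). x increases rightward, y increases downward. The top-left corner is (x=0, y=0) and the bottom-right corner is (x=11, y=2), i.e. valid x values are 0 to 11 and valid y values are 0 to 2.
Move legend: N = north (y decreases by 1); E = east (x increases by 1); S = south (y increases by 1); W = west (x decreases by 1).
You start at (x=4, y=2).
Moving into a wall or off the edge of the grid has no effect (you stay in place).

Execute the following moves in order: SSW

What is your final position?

Answer: Final position: (x=3, y=2)

Derivation:
Start: (x=4, y=2)
  S (south): blocked, stay at (x=4, y=2)
  S (south): blocked, stay at (x=4, y=2)
  W (west): (x=4, y=2) -> (x=3, y=2)
Final: (x=3, y=2)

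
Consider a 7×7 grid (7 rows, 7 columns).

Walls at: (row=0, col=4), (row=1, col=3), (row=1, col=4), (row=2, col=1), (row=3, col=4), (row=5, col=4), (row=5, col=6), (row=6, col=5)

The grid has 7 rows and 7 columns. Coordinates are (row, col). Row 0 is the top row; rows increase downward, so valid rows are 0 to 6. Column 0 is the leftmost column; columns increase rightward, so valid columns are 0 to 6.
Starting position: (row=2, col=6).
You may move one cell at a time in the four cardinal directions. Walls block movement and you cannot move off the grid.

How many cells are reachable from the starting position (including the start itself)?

Answer: Reachable cells: 40

Derivation:
BFS flood-fill from (row=2, col=6):
  Distance 0: (row=2, col=6)
  Distance 1: (row=1, col=6), (row=2, col=5), (row=3, col=6)
  Distance 2: (row=0, col=6), (row=1, col=5), (row=2, col=4), (row=3, col=5), (row=4, col=6)
  Distance 3: (row=0, col=5), (row=2, col=3), (row=4, col=5)
  Distance 4: (row=2, col=2), (row=3, col=3), (row=4, col=4), (row=5, col=5)
  Distance 5: (row=1, col=2), (row=3, col=2), (row=4, col=3)
  Distance 6: (row=0, col=2), (row=1, col=1), (row=3, col=1), (row=4, col=2), (row=5, col=3)
  Distance 7: (row=0, col=1), (row=0, col=3), (row=1, col=0), (row=3, col=0), (row=4, col=1), (row=5, col=2), (row=6, col=3)
  Distance 8: (row=0, col=0), (row=2, col=0), (row=4, col=0), (row=5, col=1), (row=6, col=2), (row=6, col=4)
  Distance 9: (row=5, col=0), (row=6, col=1)
  Distance 10: (row=6, col=0)
Total reachable: 40 (grid has 41 open cells total)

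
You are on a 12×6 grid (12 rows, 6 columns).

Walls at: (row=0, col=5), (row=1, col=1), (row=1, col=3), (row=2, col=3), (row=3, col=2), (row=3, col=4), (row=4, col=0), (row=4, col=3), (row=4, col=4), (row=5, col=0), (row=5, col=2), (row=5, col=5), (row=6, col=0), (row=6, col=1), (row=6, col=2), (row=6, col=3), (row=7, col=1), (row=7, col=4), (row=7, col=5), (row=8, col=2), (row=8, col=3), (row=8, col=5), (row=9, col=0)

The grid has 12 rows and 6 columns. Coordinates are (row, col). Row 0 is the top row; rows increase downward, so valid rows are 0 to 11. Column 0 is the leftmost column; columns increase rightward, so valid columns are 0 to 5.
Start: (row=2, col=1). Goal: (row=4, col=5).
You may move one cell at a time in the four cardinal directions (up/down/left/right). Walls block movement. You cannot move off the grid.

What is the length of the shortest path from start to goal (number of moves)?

Answer: Shortest path length: 10

Derivation:
BFS from (row=2, col=1) until reaching (row=4, col=5):
  Distance 0: (row=2, col=1)
  Distance 1: (row=2, col=0), (row=2, col=2), (row=3, col=1)
  Distance 2: (row=1, col=0), (row=1, col=2), (row=3, col=0), (row=4, col=1)
  Distance 3: (row=0, col=0), (row=0, col=2), (row=4, col=2), (row=5, col=1)
  Distance 4: (row=0, col=1), (row=0, col=3)
  Distance 5: (row=0, col=4)
  Distance 6: (row=1, col=4)
  Distance 7: (row=1, col=5), (row=2, col=4)
  Distance 8: (row=2, col=5)
  Distance 9: (row=3, col=5)
  Distance 10: (row=4, col=5)  <- goal reached here
One shortest path (10 moves): (row=2, col=1) -> (row=2, col=2) -> (row=1, col=2) -> (row=0, col=2) -> (row=0, col=3) -> (row=0, col=4) -> (row=1, col=4) -> (row=1, col=5) -> (row=2, col=5) -> (row=3, col=5) -> (row=4, col=5)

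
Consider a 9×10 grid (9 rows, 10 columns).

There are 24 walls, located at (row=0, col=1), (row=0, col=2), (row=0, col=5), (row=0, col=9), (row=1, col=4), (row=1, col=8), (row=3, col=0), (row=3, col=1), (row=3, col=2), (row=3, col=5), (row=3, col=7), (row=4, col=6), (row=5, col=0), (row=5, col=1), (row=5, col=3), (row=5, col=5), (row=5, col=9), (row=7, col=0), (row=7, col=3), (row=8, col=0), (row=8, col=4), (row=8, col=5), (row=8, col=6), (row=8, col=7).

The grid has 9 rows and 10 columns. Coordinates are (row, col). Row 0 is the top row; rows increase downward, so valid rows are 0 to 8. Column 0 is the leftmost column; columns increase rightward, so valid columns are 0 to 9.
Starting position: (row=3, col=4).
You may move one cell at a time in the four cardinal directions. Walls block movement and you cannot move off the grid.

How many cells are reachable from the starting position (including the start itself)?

BFS flood-fill from (row=3, col=4):
  Distance 0: (row=3, col=4)
  Distance 1: (row=2, col=4), (row=3, col=3), (row=4, col=4)
  Distance 2: (row=2, col=3), (row=2, col=5), (row=4, col=3), (row=4, col=5), (row=5, col=4)
  Distance 3: (row=1, col=3), (row=1, col=5), (row=2, col=2), (row=2, col=6), (row=4, col=2), (row=6, col=4)
  Distance 4: (row=0, col=3), (row=1, col=2), (row=1, col=6), (row=2, col=1), (row=2, col=7), (row=3, col=6), (row=4, col=1), (row=5, col=2), (row=6, col=3), (row=6, col=5), (row=7, col=4)
  Distance 5: (row=0, col=4), (row=0, col=6), (row=1, col=1), (row=1, col=7), (row=2, col=0), (row=2, col=8), (row=4, col=0), (row=6, col=2), (row=6, col=6), (row=7, col=5)
  Distance 6: (row=0, col=7), (row=1, col=0), (row=2, col=9), (row=3, col=8), (row=5, col=6), (row=6, col=1), (row=6, col=7), (row=7, col=2), (row=7, col=6)
  Distance 7: (row=0, col=0), (row=0, col=8), (row=1, col=9), (row=3, col=9), (row=4, col=8), (row=5, col=7), (row=6, col=0), (row=6, col=8), (row=7, col=1), (row=7, col=7), (row=8, col=2)
  Distance 8: (row=4, col=7), (row=4, col=9), (row=5, col=8), (row=6, col=9), (row=7, col=8), (row=8, col=1), (row=8, col=3)
  Distance 9: (row=7, col=9), (row=8, col=8)
  Distance 10: (row=8, col=9)
Total reachable: 66 (grid has 66 open cells total)

Answer: Reachable cells: 66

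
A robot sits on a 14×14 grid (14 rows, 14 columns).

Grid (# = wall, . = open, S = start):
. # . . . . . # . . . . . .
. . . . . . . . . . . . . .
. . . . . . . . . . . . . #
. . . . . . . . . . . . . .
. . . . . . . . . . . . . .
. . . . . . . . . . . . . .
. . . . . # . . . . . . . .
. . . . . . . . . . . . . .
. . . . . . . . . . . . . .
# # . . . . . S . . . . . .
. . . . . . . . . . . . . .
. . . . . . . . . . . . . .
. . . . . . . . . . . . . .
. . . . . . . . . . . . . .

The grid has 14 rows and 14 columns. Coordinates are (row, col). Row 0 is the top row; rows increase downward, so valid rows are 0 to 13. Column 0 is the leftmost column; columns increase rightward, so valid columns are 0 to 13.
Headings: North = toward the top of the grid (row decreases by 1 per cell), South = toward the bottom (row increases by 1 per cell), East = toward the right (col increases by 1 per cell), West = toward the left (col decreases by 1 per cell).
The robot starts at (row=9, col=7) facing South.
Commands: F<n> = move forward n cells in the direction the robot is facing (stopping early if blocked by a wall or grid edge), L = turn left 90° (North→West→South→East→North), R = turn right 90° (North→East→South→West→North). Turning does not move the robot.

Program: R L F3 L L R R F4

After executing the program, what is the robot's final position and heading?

Start: (row=9, col=7), facing South
  R: turn right, now facing West
  L: turn left, now facing South
  F3: move forward 3, now at (row=12, col=7)
  L: turn left, now facing East
  L: turn left, now facing North
  R: turn right, now facing East
  R: turn right, now facing South
  F4: move forward 1/4 (blocked), now at (row=13, col=7)
Final: (row=13, col=7), facing South

Answer: Final position: (row=13, col=7), facing South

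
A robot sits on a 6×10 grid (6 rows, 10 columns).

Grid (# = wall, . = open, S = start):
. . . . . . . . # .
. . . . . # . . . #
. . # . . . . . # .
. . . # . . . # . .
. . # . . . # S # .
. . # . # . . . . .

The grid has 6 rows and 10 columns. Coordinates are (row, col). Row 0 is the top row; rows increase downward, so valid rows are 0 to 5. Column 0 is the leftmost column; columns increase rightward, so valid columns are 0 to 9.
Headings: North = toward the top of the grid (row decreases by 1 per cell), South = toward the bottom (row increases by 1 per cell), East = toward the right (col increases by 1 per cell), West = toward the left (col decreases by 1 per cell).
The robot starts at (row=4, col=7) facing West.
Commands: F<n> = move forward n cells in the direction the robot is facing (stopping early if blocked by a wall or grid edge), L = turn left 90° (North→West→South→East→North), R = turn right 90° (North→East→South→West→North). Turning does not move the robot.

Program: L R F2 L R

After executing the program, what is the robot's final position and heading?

Start: (row=4, col=7), facing West
  L: turn left, now facing South
  R: turn right, now facing West
  F2: move forward 0/2 (blocked), now at (row=4, col=7)
  L: turn left, now facing South
  R: turn right, now facing West
Final: (row=4, col=7), facing West

Answer: Final position: (row=4, col=7), facing West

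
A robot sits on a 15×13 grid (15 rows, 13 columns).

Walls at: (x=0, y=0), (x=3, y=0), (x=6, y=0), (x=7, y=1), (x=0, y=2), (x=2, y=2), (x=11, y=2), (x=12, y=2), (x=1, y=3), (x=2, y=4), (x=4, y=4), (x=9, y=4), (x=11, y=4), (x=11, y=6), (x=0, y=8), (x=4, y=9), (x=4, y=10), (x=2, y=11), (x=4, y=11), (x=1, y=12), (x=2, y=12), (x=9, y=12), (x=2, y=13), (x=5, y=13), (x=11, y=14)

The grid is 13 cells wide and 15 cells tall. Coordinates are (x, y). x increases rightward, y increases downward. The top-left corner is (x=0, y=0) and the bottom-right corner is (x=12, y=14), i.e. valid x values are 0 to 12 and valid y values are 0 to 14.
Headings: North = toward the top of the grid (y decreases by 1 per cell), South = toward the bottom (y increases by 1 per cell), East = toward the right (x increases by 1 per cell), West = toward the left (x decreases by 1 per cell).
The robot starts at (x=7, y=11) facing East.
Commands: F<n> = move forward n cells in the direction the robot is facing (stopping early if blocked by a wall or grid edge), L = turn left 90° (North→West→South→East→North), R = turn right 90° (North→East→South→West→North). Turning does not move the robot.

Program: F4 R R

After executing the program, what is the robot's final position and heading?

Start: (x=7, y=11), facing East
  F4: move forward 4, now at (x=11, y=11)
  R: turn right, now facing South
  R: turn right, now facing West
Final: (x=11, y=11), facing West

Answer: Final position: (x=11, y=11), facing West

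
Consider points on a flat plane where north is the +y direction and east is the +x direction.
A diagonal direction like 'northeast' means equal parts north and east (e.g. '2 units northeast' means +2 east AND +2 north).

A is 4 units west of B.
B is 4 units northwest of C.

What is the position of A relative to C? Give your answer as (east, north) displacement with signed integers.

Answer: A is at (east=-8, north=4) relative to C.

Derivation:
Place C at the origin (east=0, north=0).
  B is 4 units northwest of C: delta (east=-4, north=+4); B at (east=-4, north=4).
  A is 4 units west of B: delta (east=-4, north=+0); A at (east=-8, north=4).
Therefore A relative to C: (east=-8, north=4).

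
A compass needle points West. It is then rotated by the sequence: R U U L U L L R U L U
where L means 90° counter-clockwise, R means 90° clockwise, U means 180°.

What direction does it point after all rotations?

Answer: Final heading: West

Derivation:
Start: West
  R (right (90° clockwise)) -> North
  U (U-turn (180°)) -> South
  U (U-turn (180°)) -> North
  L (left (90° counter-clockwise)) -> West
  U (U-turn (180°)) -> East
  L (left (90° counter-clockwise)) -> North
  L (left (90° counter-clockwise)) -> West
  R (right (90° clockwise)) -> North
  U (U-turn (180°)) -> South
  L (left (90° counter-clockwise)) -> East
  U (U-turn (180°)) -> West
Final: West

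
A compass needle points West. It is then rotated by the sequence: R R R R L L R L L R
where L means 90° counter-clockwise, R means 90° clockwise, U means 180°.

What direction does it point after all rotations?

Start: West
  R (right (90° clockwise)) -> North
  R (right (90° clockwise)) -> East
  R (right (90° clockwise)) -> South
  R (right (90° clockwise)) -> West
  L (left (90° counter-clockwise)) -> South
  L (left (90° counter-clockwise)) -> East
  R (right (90° clockwise)) -> South
  L (left (90° counter-clockwise)) -> East
  L (left (90° counter-clockwise)) -> North
  R (right (90° clockwise)) -> East
Final: East

Answer: Final heading: East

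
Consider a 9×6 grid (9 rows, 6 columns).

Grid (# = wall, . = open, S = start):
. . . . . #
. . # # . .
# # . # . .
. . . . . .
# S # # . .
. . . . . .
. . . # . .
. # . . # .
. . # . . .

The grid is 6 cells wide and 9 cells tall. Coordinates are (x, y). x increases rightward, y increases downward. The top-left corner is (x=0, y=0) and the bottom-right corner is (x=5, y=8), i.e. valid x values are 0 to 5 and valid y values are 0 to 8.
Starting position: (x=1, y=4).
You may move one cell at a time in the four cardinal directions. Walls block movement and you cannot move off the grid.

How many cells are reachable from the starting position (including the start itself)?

Answer: Reachable cells: 41

Derivation:
BFS flood-fill from (x=1, y=4):
  Distance 0: (x=1, y=4)
  Distance 1: (x=1, y=3), (x=1, y=5)
  Distance 2: (x=0, y=3), (x=2, y=3), (x=0, y=5), (x=2, y=5), (x=1, y=6)
  Distance 3: (x=2, y=2), (x=3, y=3), (x=3, y=5), (x=0, y=6), (x=2, y=6)
  Distance 4: (x=4, y=3), (x=4, y=5), (x=0, y=7), (x=2, y=7)
  Distance 5: (x=4, y=2), (x=5, y=3), (x=4, y=4), (x=5, y=5), (x=4, y=6), (x=3, y=7), (x=0, y=8)
  Distance 6: (x=4, y=1), (x=5, y=2), (x=5, y=4), (x=5, y=6), (x=1, y=8), (x=3, y=8)
  Distance 7: (x=4, y=0), (x=5, y=1), (x=5, y=7), (x=4, y=8)
  Distance 8: (x=3, y=0), (x=5, y=8)
  Distance 9: (x=2, y=0)
  Distance 10: (x=1, y=0)
  Distance 11: (x=0, y=0), (x=1, y=1)
  Distance 12: (x=0, y=1)
Total reachable: 41 (grid has 41 open cells total)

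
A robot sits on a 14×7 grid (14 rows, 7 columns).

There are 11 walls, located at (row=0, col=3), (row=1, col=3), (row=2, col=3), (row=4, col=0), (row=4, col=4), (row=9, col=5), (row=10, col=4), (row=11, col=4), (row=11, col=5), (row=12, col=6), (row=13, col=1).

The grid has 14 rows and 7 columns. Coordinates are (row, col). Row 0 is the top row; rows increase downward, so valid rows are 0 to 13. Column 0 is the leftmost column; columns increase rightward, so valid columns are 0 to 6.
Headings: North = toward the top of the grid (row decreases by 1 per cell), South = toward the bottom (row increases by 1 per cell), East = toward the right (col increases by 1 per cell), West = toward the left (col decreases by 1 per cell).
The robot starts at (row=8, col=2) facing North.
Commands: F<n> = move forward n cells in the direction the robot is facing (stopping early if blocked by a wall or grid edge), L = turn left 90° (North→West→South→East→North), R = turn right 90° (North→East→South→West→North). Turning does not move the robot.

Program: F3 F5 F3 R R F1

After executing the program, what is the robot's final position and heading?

Answer: Final position: (row=1, col=2), facing South

Derivation:
Start: (row=8, col=2), facing North
  F3: move forward 3, now at (row=5, col=2)
  F5: move forward 5, now at (row=0, col=2)
  F3: move forward 0/3 (blocked), now at (row=0, col=2)
  R: turn right, now facing East
  R: turn right, now facing South
  F1: move forward 1, now at (row=1, col=2)
Final: (row=1, col=2), facing South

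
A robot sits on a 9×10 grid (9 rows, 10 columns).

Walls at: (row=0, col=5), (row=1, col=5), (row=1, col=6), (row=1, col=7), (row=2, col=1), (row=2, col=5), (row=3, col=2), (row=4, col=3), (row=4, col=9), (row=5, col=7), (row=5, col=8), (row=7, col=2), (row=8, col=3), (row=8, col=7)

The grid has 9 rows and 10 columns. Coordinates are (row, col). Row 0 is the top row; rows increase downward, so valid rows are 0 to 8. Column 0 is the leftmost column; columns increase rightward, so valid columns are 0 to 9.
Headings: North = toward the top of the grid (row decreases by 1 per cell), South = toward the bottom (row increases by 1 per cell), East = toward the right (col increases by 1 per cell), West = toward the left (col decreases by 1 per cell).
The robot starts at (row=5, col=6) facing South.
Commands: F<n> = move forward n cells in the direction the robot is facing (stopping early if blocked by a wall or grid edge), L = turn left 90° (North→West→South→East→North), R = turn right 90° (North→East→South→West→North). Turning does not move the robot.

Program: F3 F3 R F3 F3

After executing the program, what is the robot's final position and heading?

Answer: Final position: (row=8, col=4), facing West

Derivation:
Start: (row=5, col=6), facing South
  F3: move forward 3, now at (row=8, col=6)
  F3: move forward 0/3 (blocked), now at (row=8, col=6)
  R: turn right, now facing West
  F3: move forward 2/3 (blocked), now at (row=8, col=4)
  F3: move forward 0/3 (blocked), now at (row=8, col=4)
Final: (row=8, col=4), facing West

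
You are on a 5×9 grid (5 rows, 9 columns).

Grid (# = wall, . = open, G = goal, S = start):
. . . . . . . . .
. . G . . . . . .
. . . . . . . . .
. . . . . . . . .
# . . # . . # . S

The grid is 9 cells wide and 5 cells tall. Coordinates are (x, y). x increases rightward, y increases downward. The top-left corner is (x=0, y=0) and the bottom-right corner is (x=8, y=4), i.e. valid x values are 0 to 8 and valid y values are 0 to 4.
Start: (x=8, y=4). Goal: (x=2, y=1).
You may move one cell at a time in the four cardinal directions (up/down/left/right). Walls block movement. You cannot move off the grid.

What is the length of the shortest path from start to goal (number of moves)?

BFS from (x=8, y=4) until reaching (x=2, y=1):
  Distance 0: (x=8, y=4)
  Distance 1: (x=8, y=3), (x=7, y=4)
  Distance 2: (x=8, y=2), (x=7, y=3)
  Distance 3: (x=8, y=1), (x=7, y=2), (x=6, y=3)
  Distance 4: (x=8, y=0), (x=7, y=1), (x=6, y=2), (x=5, y=3)
  Distance 5: (x=7, y=0), (x=6, y=1), (x=5, y=2), (x=4, y=3), (x=5, y=4)
  Distance 6: (x=6, y=0), (x=5, y=1), (x=4, y=2), (x=3, y=3), (x=4, y=4)
  Distance 7: (x=5, y=0), (x=4, y=1), (x=3, y=2), (x=2, y=3)
  Distance 8: (x=4, y=0), (x=3, y=1), (x=2, y=2), (x=1, y=3), (x=2, y=4)
  Distance 9: (x=3, y=0), (x=2, y=1), (x=1, y=2), (x=0, y=3), (x=1, y=4)  <- goal reached here
One shortest path (9 moves): (x=8, y=4) -> (x=7, y=4) -> (x=7, y=3) -> (x=6, y=3) -> (x=5, y=3) -> (x=4, y=3) -> (x=3, y=3) -> (x=2, y=3) -> (x=2, y=2) -> (x=2, y=1)

Answer: Shortest path length: 9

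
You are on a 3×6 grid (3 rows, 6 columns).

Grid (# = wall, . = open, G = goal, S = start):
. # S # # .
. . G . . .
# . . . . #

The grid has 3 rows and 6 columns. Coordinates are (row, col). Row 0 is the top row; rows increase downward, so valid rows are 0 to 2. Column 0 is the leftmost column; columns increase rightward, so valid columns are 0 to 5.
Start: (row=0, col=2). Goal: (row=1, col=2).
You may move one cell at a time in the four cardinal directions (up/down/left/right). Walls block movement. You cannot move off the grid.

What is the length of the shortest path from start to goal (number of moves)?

BFS from (row=0, col=2) until reaching (row=1, col=2):
  Distance 0: (row=0, col=2)
  Distance 1: (row=1, col=2)  <- goal reached here
One shortest path (1 moves): (row=0, col=2) -> (row=1, col=2)

Answer: Shortest path length: 1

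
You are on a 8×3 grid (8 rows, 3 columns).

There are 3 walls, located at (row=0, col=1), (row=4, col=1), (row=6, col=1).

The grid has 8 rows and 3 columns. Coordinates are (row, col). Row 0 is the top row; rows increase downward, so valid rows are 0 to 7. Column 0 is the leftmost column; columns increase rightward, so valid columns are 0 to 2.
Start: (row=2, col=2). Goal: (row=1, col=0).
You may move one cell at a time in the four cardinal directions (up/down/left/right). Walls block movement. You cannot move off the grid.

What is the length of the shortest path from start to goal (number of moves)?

BFS from (row=2, col=2) until reaching (row=1, col=0):
  Distance 0: (row=2, col=2)
  Distance 1: (row=1, col=2), (row=2, col=1), (row=3, col=2)
  Distance 2: (row=0, col=2), (row=1, col=1), (row=2, col=0), (row=3, col=1), (row=4, col=2)
  Distance 3: (row=1, col=0), (row=3, col=0), (row=5, col=2)  <- goal reached here
One shortest path (3 moves): (row=2, col=2) -> (row=2, col=1) -> (row=2, col=0) -> (row=1, col=0)

Answer: Shortest path length: 3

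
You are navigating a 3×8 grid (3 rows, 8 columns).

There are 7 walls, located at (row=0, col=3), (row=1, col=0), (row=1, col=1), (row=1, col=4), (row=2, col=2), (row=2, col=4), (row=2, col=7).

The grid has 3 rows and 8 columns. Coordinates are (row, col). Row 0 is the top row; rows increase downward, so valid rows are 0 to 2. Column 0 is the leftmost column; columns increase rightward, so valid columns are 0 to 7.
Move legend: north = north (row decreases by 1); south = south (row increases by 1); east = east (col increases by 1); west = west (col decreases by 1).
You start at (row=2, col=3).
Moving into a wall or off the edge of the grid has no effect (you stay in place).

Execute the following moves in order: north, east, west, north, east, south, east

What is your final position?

Start: (row=2, col=3)
  north (north): (row=2, col=3) -> (row=1, col=3)
  east (east): blocked, stay at (row=1, col=3)
  west (west): (row=1, col=3) -> (row=1, col=2)
  north (north): (row=1, col=2) -> (row=0, col=2)
  east (east): blocked, stay at (row=0, col=2)
  south (south): (row=0, col=2) -> (row=1, col=2)
  east (east): (row=1, col=2) -> (row=1, col=3)
Final: (row=1, col=3)

Answer: Final position: (row=1, col=3)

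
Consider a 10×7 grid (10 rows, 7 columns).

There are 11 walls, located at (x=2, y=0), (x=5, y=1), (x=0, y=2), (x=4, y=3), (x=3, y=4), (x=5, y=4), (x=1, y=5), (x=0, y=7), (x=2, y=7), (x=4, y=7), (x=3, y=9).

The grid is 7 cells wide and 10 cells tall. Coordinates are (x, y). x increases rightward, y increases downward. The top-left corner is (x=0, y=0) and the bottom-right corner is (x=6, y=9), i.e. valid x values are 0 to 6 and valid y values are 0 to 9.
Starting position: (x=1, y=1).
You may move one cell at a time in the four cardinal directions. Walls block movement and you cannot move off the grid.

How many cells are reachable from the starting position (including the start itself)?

BFS flood-fill from (x=1, y=1):
  Distance 0: (x=1, y=1)
  Distance 1: (x=1, y=0), (x=0, y=1), (x=2, y=1), (x=1, y=2)
  Distance 2: (x=0, y=0), (x=3, y=1), (x=2, y=2), (x=1, y=3)
  Distance 3: (x=3, y=0), (x=4, y=1), (x=3, y=2), (x=0, y=3), (x=2, y=3), (x=1, y=4)
  Distance 4: (x=4, y=0), (x=4, y=2), (x=3, y=3), (x=0, y=4), (x=2, y=4)
  Distance 5: (x=5, y=0), (x=5, y=2), (x=0, y=5), (x=2, y=5)
  Distance 6: (x=6, y=0), (x=6, y=2), (x=5, y=3), (x=3, y=5), (x=0, y=6), (x=2, y=6)
  Distance 7: (x=6, y=1), (x=6, y=3), (x=4, y=5), (x=1, y=6), (x=3, y=6)
  Distance 8: (x=4, y=4), (x=6, y=4), (x=5, y=5), (x=4, y=6), (x=1, y=7), (x=3, y=7)
  Distance 9: (x=6, y=5), (x=5, y=6), (x=1, y=8), (x=3, y=8)
  Distance 10: (x=6, y=6), (x=5, y=7), (x=0, y=8), (x=2, y=8), (x=4, y=8), (x=1, y=9)
  Distance 11: (x=6, y=7), (x=5, y=8), (x=0, y=9), (x=2, y=9), (x=4, y=9)
  Distance 12: (x=6, y=8), (x=5, y=9)
  Distance 13: (x=6, y=9)
Total reachable: 59 (grid has 59 open cells total)

Answer: Reachable cells: 59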